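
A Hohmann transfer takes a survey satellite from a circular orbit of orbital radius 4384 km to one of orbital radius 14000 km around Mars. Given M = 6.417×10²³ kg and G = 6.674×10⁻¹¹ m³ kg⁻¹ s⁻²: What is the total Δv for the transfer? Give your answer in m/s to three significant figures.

μ = GM = 6.674×10⁻¹¹ × 6.417×10²³ = 4.283×10¹³ m³/s².
r₁ = 4384 km = 4.384×10⁶ m.
r₂ = 14000 km = 1.400×10⁷ m.
Transfer ellipse a_t = (r₁ + r₂)/2 = 9.192×10⁶ m.
At r₁: circular v_c1 = √(μ/r₁) = 3126 m/s; transfer-periapsis v_p = √[μ(2/r₁ − 1/a_t)] = 3857 m/s.
Δv₁ = v_p − v_c1 = 731.8 m/s.
At r₂: circular v_c2 = √(μ/r₂) = 1749 m/s; transfer-apoapsis v_a = √[μ(2/r₂ − 1/a_t)] = 1208 m/s.
Δv₂ = v_c2 − v_a = 541.1 m/s.
Total Δv = Δv₁ + Δv₂ = 1273 m/s.

Δv_total ≈ 1270 m/s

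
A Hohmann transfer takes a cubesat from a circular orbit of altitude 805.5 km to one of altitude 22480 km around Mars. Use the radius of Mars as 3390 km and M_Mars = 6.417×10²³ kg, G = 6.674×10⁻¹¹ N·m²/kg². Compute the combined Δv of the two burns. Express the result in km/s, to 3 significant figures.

μ = GM = 6.674×10⁻¹¹ × 6.417×10²³ = 4.283×10¹³ m³/s².
r₁ = 3390 + 805.5 = 4195.5 km = 4.1955×10⁶ m.
r₂ = 3390 + 22480 = 25870 km = 2.5870×10⁷ m.
Transfer ellipse a_t = (r₁ + r₂)/2 = 1.503×10⁷ m.
At r₁: circular v_c1 = √(μ/r₁) = 3195 m/s; transfer-periapsis v_p = √[μ(2/r₁ − 1/a_t)] = 4191 m/s.
Δv₁ = v_p − v_c1 = 996.3 m/s.
At r₂: circular v_c2 = √(μ/r₂) = 1287 m/s; transfer-apoapsis v_a = √[μ(2/r₂ − 1/a_t)] = 679.7 m/s.
Δv₂ = v_c2 − v_a = 606.9 m/s.
Total Δv = Δv₁ + Δv₂ = 1603 m/s = 1.603 km/s.

Δv_total ≈ 1.60 km/s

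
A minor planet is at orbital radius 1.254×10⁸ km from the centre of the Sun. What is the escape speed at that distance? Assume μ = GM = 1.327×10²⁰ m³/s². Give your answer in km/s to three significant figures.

v_esc ≈ 46.0 km/s

r = 1.254×10⁸ km = 1.254×10¹¹ m.
Escape speed v_esc = √(2μ/r) = √(2 × 1.327×10²⁰ / 1.254×10¹¹) = √(2.116×10⁹) = 46000 m/s.
= 46.00 km/s.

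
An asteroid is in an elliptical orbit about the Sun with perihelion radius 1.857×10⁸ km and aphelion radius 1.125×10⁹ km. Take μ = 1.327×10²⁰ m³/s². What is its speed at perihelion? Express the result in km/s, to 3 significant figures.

Semi-major axis a = (r_p + r_a)/2 = 6.5535×10⁸ km = 6.554×10¹¹ m.
Vis-viva: v² = μ(2/r − 1/a) = 1.327×10²⁰ × (1.077×10⁻¹¹ − 1.526×10⁻¹²) = 1.227×10⁹ m²/s².
v = 35020 m/s = 35.02 km/s.

v ≈ 35.0 km/s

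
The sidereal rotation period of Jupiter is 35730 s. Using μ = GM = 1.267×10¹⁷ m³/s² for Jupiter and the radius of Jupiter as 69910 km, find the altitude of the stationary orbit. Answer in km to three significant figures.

h_sync ≈ 90100 km

A synchronous orbit has period T, so by Kepler's third law a = (μT²/4π²)^(1/3).
μT²/4π² = 1.267×10¹⁷ × (3.573×10⁴)² / 39.48 = 4.097×10²⁴ m³.
a = 1.600×10⁸ m = 1.6002×10⁵ km.
Altitude h = a − R = 1.6002×10⁵ − 69910 = 90105 km.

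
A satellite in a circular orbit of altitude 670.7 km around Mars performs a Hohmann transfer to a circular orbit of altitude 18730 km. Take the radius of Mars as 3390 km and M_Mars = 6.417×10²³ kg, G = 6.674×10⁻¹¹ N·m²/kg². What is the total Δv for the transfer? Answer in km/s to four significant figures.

Δv_total ≈ 1.590 km/s

μ = GM = 6.674×10⁻¹¹ × 6.417×10²³ = 4.283×10¹³ m³/s².
r₁ = 3390 + 670.7 = 4060.7 km = 4.0607×10⁶ m.
r₂ = 3390 + 18730 = 22120 km = 2.2120×10⁷ m.
Transfer ellipse a_t = (r₁ + r₂)/2 = 1.309×10⁷ m.
At r₁: circular v_c1 = √(μ/r₁) = 3248 m/s; transfer-periapsis v_p = √[μ(2/r₁ − 1/a_t)] = 4222 m/s.
Δv₁ = v_p − v_c1 = 974.0 m/s.
At r₂: circular v_c2 = √(μ/r₂) = 1391 m/s; transfer-apoapsis v_a = √[μ(2/r₂ − 1/a_t)] = 775.0 m/s.
Δv₂ = v_c2 − v_a = 616.5 m/s.
Total Δv = Δv₁ + Δv₂ = 1590 m/s = 1.590 km/s.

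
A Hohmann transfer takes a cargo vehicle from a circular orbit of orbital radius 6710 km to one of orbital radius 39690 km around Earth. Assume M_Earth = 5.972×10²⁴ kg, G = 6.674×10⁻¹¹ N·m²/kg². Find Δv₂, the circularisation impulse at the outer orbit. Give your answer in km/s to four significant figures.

μ = GM = 6.674×10⁻¹¹ × 5.972×10²⁴ = 3.986×10¹⁴ m³/s².
r₁ = 6710 km = 6.710×10⁶ m.
r₂ = 39690 km = 3.969×10⁷ m.
Transfer ellipse a_t = (r₁ + r₂)/2 = 2.320×10⁷ m.
At r₁: circular v_c1 = √(μ/r₁) = 7707 m/s; transfer-perigee v_p = √[μ(2/r₁ − 1/a_t)] = 10080 m/s.
At r₂: circular v_c2 = √(μ/r₂) = 3169 m/s; transfer-apogee v_a = √[μ(2/r₂ − 1/a_t)] = 1704 m/s.
Δv₂ = v_c2 − v_a = 1465 m/s.
= 1.465 km/s.

Δv ≈ 1.465 km/s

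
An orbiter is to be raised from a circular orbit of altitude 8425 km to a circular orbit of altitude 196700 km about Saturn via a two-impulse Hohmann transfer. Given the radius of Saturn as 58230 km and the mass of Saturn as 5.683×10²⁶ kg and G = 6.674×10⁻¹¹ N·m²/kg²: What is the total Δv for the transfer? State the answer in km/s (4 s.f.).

Δv_total ≈ 10.53 km/s

μ = GM = 6.674×10⁻¹¹ × 5.683×10²⁶ = 3.793×10¹⁶ m³/s².
r₁ = 58230 + 8425 = 66655 km = 6.6655×10⁷ m.
r₂ = 58230 + 196700 = 254930 km = 2.5493×10⁸ m.
Transfer ellipse a_t = (r₁ + r₂)/2 = 1.608×10⁸ m.
At r₁: circular v_c1 = √(μ/r₁) = 23850 m/s; transfer-perikrone v_p = √[μ(2/r₁ − 1/a_t)] = 30040 m/s.
Δv₁ = v_p − v_c1 = 6182 m/s.
At r₂: circular v_c2 = √(μ/r₂) = 12200 m/s; transfer-apokrone v_a = √[μ(2/r₂ − 1/a_t)] = 7853 m/s.
Δv₂ = v_c2 − v_a = 4344 m/s.
Total Δv = Δv₁ + Δv₂ = 10530 m/s = 10.53 km/s.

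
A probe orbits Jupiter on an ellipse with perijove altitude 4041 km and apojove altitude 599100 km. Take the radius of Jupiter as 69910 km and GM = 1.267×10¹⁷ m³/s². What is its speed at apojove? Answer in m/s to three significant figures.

r_p = 69910 + 4041 = 73951 km = 7.3951×10⁷ m.
r_a = 69910 + 599100 = 669010 km = 6.6901×10⁸ m.
Semi-major axis a = (r_p + r_a)/2 = 3.7148×10⁵ km = 3.715×10⁸ m.
Vis-viva: v² = μ(2/r − 1/a) = 1.267×10¹⁷ × (2.989×10⁻⁹ − 2.692×10⁻⁹) = 3.770×10⁷ m²/s².
v = 6140 m/s.

v ≈ 6140 m/s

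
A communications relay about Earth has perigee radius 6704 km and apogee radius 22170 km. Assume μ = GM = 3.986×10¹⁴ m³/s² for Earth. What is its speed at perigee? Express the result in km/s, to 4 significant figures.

Semi-major axis a = (r_p + r_a)/2 = 14437 km = 1.444×10⁷ m.
Vis-viva: v² = μ(2/r − 1/a) = 3.986×10¹⁴ × (2.983×10⁻⁷ − 6.927×10⁻⁸) = 9.130×10⁷ m²/s².
v = 9555 m/s = 9.555 km/s.

v ≈ 9.555 km/s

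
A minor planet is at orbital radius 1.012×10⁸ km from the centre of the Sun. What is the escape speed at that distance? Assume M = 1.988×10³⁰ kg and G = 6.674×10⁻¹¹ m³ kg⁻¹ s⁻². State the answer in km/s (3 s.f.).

μ = GM = 6.674×10⁻¹¹ × 1.988×10³⁰ = 1.327×10²⁰ m³/s².
r = 1.012×10⁸ km = 1.012×10¹¹ m.
Escape speed v_esc = √(2μ/r) = √(2 × 1.327×10²⁰ / 1.012×10¹¹) = √(2.622×10⁹) = 51210 m/s.
= 51.21 km/s.

v_esc ≈ 51.2 km/s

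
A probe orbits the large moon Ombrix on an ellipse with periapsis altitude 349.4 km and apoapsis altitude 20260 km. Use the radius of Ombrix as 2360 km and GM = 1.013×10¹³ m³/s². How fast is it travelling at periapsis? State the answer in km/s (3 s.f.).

r_p = 2360 + 349.4 = 2709.4 km = 2.7094×10⁶ m.
r_a = 2360 + 20260 = 22620 km = 2.2620×10⁷ m.
Semi-major axis a = (r_p + r_a)/2 = 12665 km = 1.266×10⁷ m.
Vis-viva: v² = μ(2/r − 1/a) = 1.013×10¹³ × (7.382×10⁻⁷ − 7.896×10⁻⁸) = 6.678×10⁶ m²/s².
v = 2584 m/s = 2.584 km/s.

v ≈ 2.58 km/s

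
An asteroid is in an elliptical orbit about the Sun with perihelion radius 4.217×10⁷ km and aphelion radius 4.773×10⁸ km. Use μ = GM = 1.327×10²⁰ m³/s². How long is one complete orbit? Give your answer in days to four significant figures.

Semi-major axis a = (r_p + r_a)/2 = (4.2170×10⁷ + 4.7730×10⁸)/2 = 2.5974×10⁸ km = 2.597×10¹¹ m.
By Kepler's third law T = 2π√(a³/μ) = 2π × 1.149×10⁷ = 7.220×10⁷ s.
= 835.7 days.

T ≈ 835.7 days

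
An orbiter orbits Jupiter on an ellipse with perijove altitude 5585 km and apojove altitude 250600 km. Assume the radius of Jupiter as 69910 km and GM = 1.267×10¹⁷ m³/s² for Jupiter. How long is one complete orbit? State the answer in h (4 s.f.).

r_p = 69910 + 5585 = 75495 km = 7.5495×10⁷ m.
r_a = 69910 + 250600 = 320510 km = 3.2051×10⁸ m.
Semi-major axis a = (r_p + r_a)/2 = (75495 + 3.2051×10⁵)/2 = 1.9800×10⁵ km = 1.980×10⁸ m.
By Kepler's third law T = 2π√(a³/μ) = 2π × 7.827×10³ = 4.918×10⁴ s.
= 13.66 h.

T ≈ 13.66 h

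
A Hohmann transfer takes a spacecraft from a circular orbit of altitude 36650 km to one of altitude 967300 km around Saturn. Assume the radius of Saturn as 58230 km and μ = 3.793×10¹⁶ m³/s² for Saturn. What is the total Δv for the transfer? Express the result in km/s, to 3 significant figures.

r₁ = 58230 + 36650 = 94880 km = 9.4880×10⁷ m.
r₂ = 58230 + 967300 = 1025500 km = 1.0255×10⁹ m.
Transfer ellipse a_t = (r₁ + r₂)/2 = 5.602×10⁸ m.
At r₁: circular v_c1 = √(μ/r₁) = 19990 m/s; transfer-perikrone v_p = √[μ(2/r₁ − 1/a_t)] = 27050 m/s.
Δv₁ = v_p − v_c1 = 7058 m/s.
At r₂: circular v_c2 = √(μ/r₂) = 6082 m/s; transfer-apokrone v_a = √[μ(2/r₂ − 1/a_t)] = 2503 m/s.
Δv₂ = v_c2 − v_a = 3579 m/s.
Total Δv = Δv₁ + Δv₂ = 10640 m/s = 10.64 km/s.

Δv_total ≈ 10.6 km/s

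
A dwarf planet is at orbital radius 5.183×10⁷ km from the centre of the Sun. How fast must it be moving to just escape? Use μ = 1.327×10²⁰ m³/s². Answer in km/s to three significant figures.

v_esc ≈ 71.6 km/s

r = 5.183×10⁷ km = 5.183×10¹⁰ m.
Escape speed v_esc = √(2μ/r) = √(2 × 1.327×10²⁰ / 5.183×10¹⁰) = √(5.121×10⁹) = 71560 m/s.
= 71.56 km/s.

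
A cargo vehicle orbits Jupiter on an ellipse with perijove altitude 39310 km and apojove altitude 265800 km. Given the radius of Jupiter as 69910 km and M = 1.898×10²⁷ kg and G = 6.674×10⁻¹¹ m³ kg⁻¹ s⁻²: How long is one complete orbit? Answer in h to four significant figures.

μ = GM = 6.674×10⁻¹¹ × 1.898×10²⁷ = 1.267×10¹⁷ m³/s².
r_p = 69910 + 39310 = 109220 km = 1.0922×10⁸ m.
r_a = 69910 + 265800 = 335710 km = 3.3571×10⁸ m.
Semi-major axis a = (r_p + r_a)/2 = (1.0922×10⁵ + 3.3571×10⁵)/2 = 2.2246×10⁵ km = 2.225×10⁸ m.
By Kepler's third law T = 2π√(a³/μ) = 2π × 9.323×10³ = 5.858×10⁴ s.
= 16.27 h.

T ≈ 16.27 h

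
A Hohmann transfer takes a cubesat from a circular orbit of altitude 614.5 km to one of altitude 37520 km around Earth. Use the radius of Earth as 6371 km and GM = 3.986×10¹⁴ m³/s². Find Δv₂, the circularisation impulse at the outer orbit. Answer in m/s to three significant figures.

Δv ≈ 1430 m/s

r₁ = 6371 + 614.5 = 6985.5 km = 6.9855×10⁶ m.
r₂ = 6371 + 37520 = 43891 km = 4.3891×10⁷ m.
Transfer ellipse a_t = (r₁ + r₂)/2 = 2.544×10⁷ m.
At r₁: circular v_c1 = √(μ/r₁) = 7554 m/s; transfer-perigee v_p = √[μ(2/r₁ − 1/a_t)] = 9922 m/s.
At r₂: circular v_c2 = √(μ/r₂) = 3014 m/s; transfer-apogee v_a = √[μ(2/r₂ − 1/a_t)] = 1579 m/s.
Δv₂ = v_c2 − v_a = 1434 m/s.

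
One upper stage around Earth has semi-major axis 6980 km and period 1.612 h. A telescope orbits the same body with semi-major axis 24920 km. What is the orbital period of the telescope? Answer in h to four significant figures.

Kepler's third law: T² ∝ a³, so T₂ = T₁ (a₂/a₁)^(3/2).
a₂/a₁ = 3.570, (a₂/a₁)^(3/2) = 6.746.
T₂ = 1.612 × 6.746 = 10.87 h.

T₂ ≈ 10.87 h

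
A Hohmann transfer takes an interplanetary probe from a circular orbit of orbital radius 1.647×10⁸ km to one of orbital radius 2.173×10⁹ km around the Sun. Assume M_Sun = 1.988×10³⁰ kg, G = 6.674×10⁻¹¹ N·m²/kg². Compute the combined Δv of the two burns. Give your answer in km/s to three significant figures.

μ = GM = 6.674×10⁻¹¹ × 1.988×10³⁰ = 1.327×10²⁰ m³/s².
r₁ = 1.647×10⁸ km = 1.647×10¹¹ m.
r₂ = 2.173×10⁹ km = 2.173×10¹² m.
Transfer ellipse a_t = (r₁ + r₂)/2 = 1.169×10¹² m.
At r₁: circular v_c1 = √(μ/r₁) = 28380 m/s; transfer-perihelion v_p = √[μ(2/r₁ − 1/a_t)] = 38700 m/s.
Δv₁ = v_p − v_c1 = 10320 m/s.
At r₂: circular v_c2 = √(μ/r₂) = 7814 m/s; transfer-aphelion v_a = √[μ(2/r₂ − 1/a_t)] = 2933 m/s.
Δv₂ = v_c2 − v_a = 4881 m/s.
Total Δv = Δv₁ + Δv₂ = 15200 m/s = 15.20 km/s.

Δv_total ≈ 15.2 km/s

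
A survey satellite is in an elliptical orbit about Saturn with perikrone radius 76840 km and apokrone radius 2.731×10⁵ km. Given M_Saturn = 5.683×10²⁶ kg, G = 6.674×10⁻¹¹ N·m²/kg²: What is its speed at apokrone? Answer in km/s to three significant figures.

v ≈ 7.81 km/s

μ = GM = 6.674×10⁻¹¹ × 5.683×10²⁶ = 3.793×10¹⁶ m³/s².
Semi-major axis a = (r_p + r_a)/2 = 1.7497×10⁵ km = 1.750×10⁸ m.
Vis-viva: v² = μ(2/r − 1/a) = 3.793×10¹⁶ × (7.323×10⁻⁹ − 5.715×10⁻⁹) = 6.099×10⁷ m²/s².
v = 7810 m/s = 7.810 km/s.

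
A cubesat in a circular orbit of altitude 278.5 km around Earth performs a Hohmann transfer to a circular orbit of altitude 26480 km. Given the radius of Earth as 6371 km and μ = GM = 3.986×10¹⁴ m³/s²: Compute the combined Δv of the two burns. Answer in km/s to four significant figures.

Δv_total ≈ 3.705 km/s

r₁ = 6371 + 278.5 = 6649.5 km = 6.6495×10⁶ m.
r₂ = 6371 + 26480 = 32851 km = 3.2851×10⁷ m.
Transfer ellipse a_t = (r₁ + r₂)/2 = 1.975×10⁷ m.
At r₁: circular v_c1 = √(μ/r₁) = 7742 m/s; transfer-perigee v_p = √[μ(2/r₁ − 1/a_t)] = 9985 m/s.
Δv₁ = v_p − v_c1 = 2243 m/s.
At r₂: circular v_c2 = √(μ/r₂) = 3483 m/s; transfer-apogee v_a = √[μ(2/r₂ − 1/a_t)] = 2021 m/s.
Δv₂ = v_c2 − v_a = 1462 m/s.
Total Δv = Δv₁ + Δv₂ = 3705 m/s = 3.705 km/s.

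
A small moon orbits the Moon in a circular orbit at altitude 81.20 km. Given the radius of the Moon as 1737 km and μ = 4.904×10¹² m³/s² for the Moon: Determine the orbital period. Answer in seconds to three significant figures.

T ≈ 6960 seconds

r = 1737 + 81.20 = 1818.2 km = 1.8182×10⁶ m.
Kepler's third law: T = 2π√(r³/μ) = 2π√((1.818×10⁶)³ / 4.904×10¹²).
r³/μ = 1.226×10⁶ s², so T = 2π × 1.107×10³ = 6.956×10³ s.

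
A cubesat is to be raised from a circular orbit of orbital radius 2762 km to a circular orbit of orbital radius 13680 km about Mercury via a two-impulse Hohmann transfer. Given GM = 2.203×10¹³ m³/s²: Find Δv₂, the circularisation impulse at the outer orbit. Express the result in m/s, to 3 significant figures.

r₁ = 2762 km = 2.762×10⁶ m.
r₂ = 13680 km = 1.368×10⁷ m.
Transfer ellipse a_t = (r₁ + r₂)/2 = 8.221×10⁶ m.
At r₁: circular v_c1 = √(μ/r₁) = 2824 m/s; transfer-periherm v_p = √[μ(2/r₁ − 1/a_t)] = 3643 m/s.
At r₂: circular v_c2 = √(μ/r₂) = 1269 m/s; transfer-apoherm v_a = √[μ(2/r₂ − 1/a_t)] = 735.6 m/s.
Δv₂ = v_c2 − v_a = 533.5 m/s.

Δv ≈ 533 m/s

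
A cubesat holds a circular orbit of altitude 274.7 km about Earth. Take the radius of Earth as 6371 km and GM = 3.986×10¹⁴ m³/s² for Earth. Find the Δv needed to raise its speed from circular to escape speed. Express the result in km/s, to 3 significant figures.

r = 6371 + 274.7 = 6645.7 km = 6.6457×10⁶ m.
Circular speed v_c = √(μ/r) = 7745 m/s.
Escape speed v_esc = √(2μ/r) = √2 × v_c = 10950 m/s.
Δv = v_esc − v_c = 3208 m/s = 3.208 km/s.

Δv ≈ 3.21 km/s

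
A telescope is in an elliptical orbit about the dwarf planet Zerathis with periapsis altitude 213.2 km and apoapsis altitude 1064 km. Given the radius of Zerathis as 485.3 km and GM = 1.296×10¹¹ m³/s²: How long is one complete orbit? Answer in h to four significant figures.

r_p = 485.3 + 213.2 = 698.50 km = 6.9850×10⁵ m.
r_a = 485.3 + 1064 = 1549.3 km = 1.5493×10⁶ m.
Semi-major axis a = (r_p + r_a)/2 = (698.50 + 1549.3)/2 = 1123.9 km = 1.124×10⁶ m.
By Kepler's third law T = 2π√(a³/μ) = 2π × 3.310×10³ = 2.080×10⁴ s.
= 5.777 h.

T ≈ 5.777 h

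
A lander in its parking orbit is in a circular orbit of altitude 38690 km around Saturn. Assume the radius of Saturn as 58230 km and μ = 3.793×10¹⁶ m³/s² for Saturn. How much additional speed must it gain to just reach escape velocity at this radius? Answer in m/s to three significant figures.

Δv ≈ 8190 m/s

r = 58230 + 38690 = 96920 km = 9.6920×10⁷ m.
Circular speed v_c = √(μ/r) = 19780 m/s.
Escape speed v_esc = √(2μ/r) = √2 × v_c = 27980 m/s.
Δv = v_esc − v_c = 8194 m/s.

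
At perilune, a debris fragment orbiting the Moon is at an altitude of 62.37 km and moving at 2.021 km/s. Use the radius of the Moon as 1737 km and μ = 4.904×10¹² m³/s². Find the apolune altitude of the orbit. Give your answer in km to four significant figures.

apolune altitude ≈ 3642 km

r_p = 1737 + 62.37 = 1799.4 km = 1.799×10⁶ m.
Specific energy ε = v²/2 − μ/r = -6.832×10⁵ J/kg, so a = −μ/(2ε) = 3.589×10⁶ m.
The apsides satisfy r_p + r_a = 2a, so the apolune radius is 2a − r_p = 5.379×10⁶ m = 5378.8 km.
Apolune altitude = 5378.8 − 1737 = 3641.8 km.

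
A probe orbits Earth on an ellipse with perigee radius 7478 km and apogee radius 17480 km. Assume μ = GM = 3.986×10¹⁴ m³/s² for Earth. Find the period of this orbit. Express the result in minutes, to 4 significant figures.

T ≈ 231.2 minutes

Semi-major axis a = (r_p + r_a)/2 = (7478.0 + 17480)/2 = 12479 km = 1.248×10⁷ m.
By Kepler's third law T = 2π√(a³/μ) = 2π × 2.208×10³ = 1.387×10⁴ s.
= 231.2 minutes.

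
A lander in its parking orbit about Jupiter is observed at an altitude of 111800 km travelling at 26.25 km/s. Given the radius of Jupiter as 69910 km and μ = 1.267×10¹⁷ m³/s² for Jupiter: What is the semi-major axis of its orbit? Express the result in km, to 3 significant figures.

a ≈ 1.80×10⁵ km

r = 69910 + 111800 = 1.8171×10⁵ km = 1.817×10⁸ m.
Specific orbital energy ε = v²/2 − μ/r = (26250)²/2 − 1.267×10¹⁷/1.817×10⁸ = -3.527×10⁸ J/kg.
Since ε = −μ/(2a), a = −μ/(2ε) = 1.796×10⁸ m = 1.7960×10⁵ km.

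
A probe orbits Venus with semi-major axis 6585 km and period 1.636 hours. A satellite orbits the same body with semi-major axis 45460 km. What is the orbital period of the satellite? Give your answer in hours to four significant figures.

T₂ ≈ 29.68 hours

Kepler's third law: T² ∝ a³, so T₂ = T₁ (a₂/a₁)^(3/2).
a₂/a₁ = 6.904, (a₂/a₁)^(3/2) = 18.14.
T₂ = 1.636 × 18.14 = 29.68 hours.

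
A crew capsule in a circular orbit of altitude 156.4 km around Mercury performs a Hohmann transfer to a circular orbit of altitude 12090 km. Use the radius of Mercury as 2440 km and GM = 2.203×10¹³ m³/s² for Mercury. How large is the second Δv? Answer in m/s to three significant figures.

r₁ = 2440 + 156.4 = 2596.4 km = 2.5964×10⁶ m.
r₂ = 2440 + 12090 = 14530 km = 1.4530×10⁷ m.
Transfer ellipse a_t = (r₁ + r₂)/2 = 8.563×10⁶ m.
At r₁: circular v_c1 = √(μ/r₁) = 2913 m/s; transfer-periherm v_p = √[μ(2/r₁ − 1/a_t)] = 3794 m/s.
At r₂: circular v_c2 = √(μ/r₂) = 1231 m/s; transfer-apoherm v_a = √[μ(2/r₂ − 1/a_t)] = 678.0 m/s.
Δv₂ = v_c2 − v_a = 553.3 m/s.

Δv ≈ 553 m/s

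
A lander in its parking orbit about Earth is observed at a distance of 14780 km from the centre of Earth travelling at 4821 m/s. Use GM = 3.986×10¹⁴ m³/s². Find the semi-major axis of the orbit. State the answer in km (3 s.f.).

a ≈ 13000 km

r = 1.478×10⁷ m.
Specific orbital energy ε = v²/2 − μ/r = (4821)²/2 − 3.986×10¹⁴/1.478×10⁷ = -1.535×10⁷ J/kg.
Since ε = −μ/(2a), a = −μ/(2ε) = 1.299×10⁷ m = 12986 km.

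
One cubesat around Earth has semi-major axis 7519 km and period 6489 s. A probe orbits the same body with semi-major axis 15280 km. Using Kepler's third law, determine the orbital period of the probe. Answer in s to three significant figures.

Kepler's third law: T² ∝ a³, so T₂ = T₁ (a₂/a₁)^(3/2).
a₂/a₁ = 2.032, (a₂/a₁)^(3/2) = 2.897.
T₂ = 6489 × 2.897 = 18800 s.

T₂ ≈ 18800 s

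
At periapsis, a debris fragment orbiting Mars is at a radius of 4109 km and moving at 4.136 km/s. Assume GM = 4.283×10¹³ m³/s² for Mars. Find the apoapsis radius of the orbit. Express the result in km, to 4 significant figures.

apoapsis radius ≈ 18790 km

r_p = 4.109×10⁶ m.
Specific energy ε = v²/2 − μ/r = -1.870×10⁶ J/kg, so a = −μ/(2ε) = 1.145×10⁷ m.
The apsides satisfy r_p + r_a = 2a, so the apoapsis radius is 2a − r_p = 1.879×10⁷ m = 18792 km.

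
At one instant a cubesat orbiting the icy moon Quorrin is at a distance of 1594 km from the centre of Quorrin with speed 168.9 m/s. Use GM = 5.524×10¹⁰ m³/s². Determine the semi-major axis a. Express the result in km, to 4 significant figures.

a ≈ 1354 km

r = 1.594×10⁶ m.
Specific orbital energy ε = v²/2 − μ/r = (168.9)²/2 − 5.524×10¹⁰/1.594×10⁶ = -2.039×10⁴ J/kg.
Since ε = −μ/(2a), a = −μ/(2ε) = 1.354×10⁶ m = 1354.5 km.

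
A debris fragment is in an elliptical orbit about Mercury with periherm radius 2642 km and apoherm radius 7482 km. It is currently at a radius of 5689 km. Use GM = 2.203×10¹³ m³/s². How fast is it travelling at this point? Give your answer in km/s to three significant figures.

v ≈ 1.84 km/s

Semi-major axis a = (r_p + r_a)/2 = 5062.0 km = 5.062×10⁶ m.
Vis-viva: v² = μ(2/r − 1/a) = 2.203×10¹³ × (3.516×10⁻⁷ − 1.976×10⁻⁷) = 3.393×10⁶ m²/s².
v = 1842 m/s = 1.842 km/s.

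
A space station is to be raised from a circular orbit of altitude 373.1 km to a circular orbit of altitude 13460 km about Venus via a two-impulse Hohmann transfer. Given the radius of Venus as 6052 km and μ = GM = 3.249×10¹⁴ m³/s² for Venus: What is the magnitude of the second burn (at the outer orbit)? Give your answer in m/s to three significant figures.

r₁ = 6052 + 373.1 = 6425.1 km = 6.4251×10⁶ m.
r₂ = 6052 + 13460 = 19512 km = 1.9512×10⁷ m.
Transfer ellipse a_t = (r₁ + r₂)/2 = 1.297×10⁷ m.
At r₁: circular v_c1 = √(μ/r₁) = 7111 m/s; transfer-periapsis v_p = √[μ(2/r₁ − 1/a_t)] = 8722 m/s.
At r₂: circular v_c2 = √(μ/r₂) = 4081 m/s; transfer-apoapsis v_a = √[μ(2/r₂ − 1/a_t)] = 2872 m/s.
Δv₂ = v_c2 − v_a = 1208 m/s.

Δv ≈ 1210 m/s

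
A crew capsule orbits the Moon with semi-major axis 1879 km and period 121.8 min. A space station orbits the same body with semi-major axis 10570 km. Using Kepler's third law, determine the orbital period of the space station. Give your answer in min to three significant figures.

T₂ ≈ 1630 min

Kepler's third law: T² ∝ a³, so T₂ = T₁ (a₂/a₁)^(3/2).
a₂/a₁ = 5.625, (a₂/a₁)^(3/2) = 13.34.
T₂ = 121.8 × 13.34 = 1625 min.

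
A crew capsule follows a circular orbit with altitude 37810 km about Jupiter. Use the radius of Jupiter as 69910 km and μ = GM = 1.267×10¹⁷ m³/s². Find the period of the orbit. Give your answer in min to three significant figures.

r = 69910 + 37810 = 107720 km = 1.0772×10⁸ m.
Kepler's third law: T = 2π√(r³/μ) = 2π√((1.077×10⁸)³ / 1.267×10¹⁷).
r³/μ = 9.865×10⁶ s², so T = 2π × 3.141×10³ = 1.973×10⁴ s.
Converting: 1.973×10⁴ s ÷ 60.00 = 328.9 min.

T ≈ 329 min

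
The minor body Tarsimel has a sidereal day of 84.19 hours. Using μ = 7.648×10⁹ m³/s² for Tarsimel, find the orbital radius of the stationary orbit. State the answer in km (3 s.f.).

T = 84.19 hours = 3.031×10⁵ s.
A synchronous orbit has period T, so by Kepler's third law a = (μT²/4π²)^(1/3).
μT²/4π² = 7.648×10⁹ × (3.031×10⁵)² / 39.48 = 1.780×10¹⁹ m³.
a = 2.611×10⁶ m = 2610.8 km.

r_sync ≈ 2610 km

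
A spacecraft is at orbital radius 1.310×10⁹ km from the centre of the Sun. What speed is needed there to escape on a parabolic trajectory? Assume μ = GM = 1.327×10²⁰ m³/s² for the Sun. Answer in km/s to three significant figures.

r = 1.310×10⁹ km = 1.310×10¹² m.
Escape speed v_esc = √(2μ/r) = √(2 × 1.327×10²⁰ / 1.310×10¹²) = √(2.026×10⁸) = 14230 m/s.
= 14.23 km/s.

v_esc ≈ 14.2 km/s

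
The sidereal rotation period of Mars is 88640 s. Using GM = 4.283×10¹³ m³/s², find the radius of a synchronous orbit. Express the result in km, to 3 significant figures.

A synchronous orbit has period T, so by Kepler's third law a = (μT²/4π²)^(1/3).
μT²/4π² = 4.283×10¹³ × (8.864×10⁴)² / 39.48 = 8.524×10²¹ m³.
a = 2.043×10⁷ m = 20428 km.

r_sync ≈ 20400 km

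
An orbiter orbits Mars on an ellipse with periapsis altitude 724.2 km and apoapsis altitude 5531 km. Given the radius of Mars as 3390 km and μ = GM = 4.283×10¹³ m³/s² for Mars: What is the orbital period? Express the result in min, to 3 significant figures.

T ≈ 266 min

r_p = 3390 + 724.2 = 4114.2 km = 4.1142×10⁶ m.
r_a = 3390 + 5531 = 8921.0 km = 8.9210×10⁶ m.
Semi-major axis a = (r_p + r_a)/2 = (4114.2 + 8921.0)/2 = 6517.6 km = 6.518×10⁶ m.
By Kepler's third law T = 2π√(a³/μ) = 2π × 2.542×10³ = 1.597×10⁴ s.
= 266.2 min.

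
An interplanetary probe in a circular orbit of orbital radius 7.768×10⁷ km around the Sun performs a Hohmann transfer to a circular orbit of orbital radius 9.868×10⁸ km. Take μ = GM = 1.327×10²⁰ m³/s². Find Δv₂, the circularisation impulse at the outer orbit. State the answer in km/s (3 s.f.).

r₁ = 7.768×10⁷ km = 7.768×10¹⁰ m.
r₂ = 9.868×10⁸ km = 9.868×10¹¹ m.
Transfer ellipse a_t = (r₁ + r₂)/2 = 5.322×10¹¹ m.
At r₁: circular v_c1 = √(μ/r₁) = 41330 m/s; transfer-perihelion v_p = √[μ(2/r₁ − 1/a_t)] = 56280 m/s.
At r₂: circular v_c2 = √(μ/r₂) = 11600 m/s; transfer-aphelion v_a = √[μ(2/r₂ − 1/a_t)] = 4430 m/s.
Δv₂ = v_c2 − v_a = 7166 m/s.
= 7.166 km/s.

Δv ≈ 7.17 km/s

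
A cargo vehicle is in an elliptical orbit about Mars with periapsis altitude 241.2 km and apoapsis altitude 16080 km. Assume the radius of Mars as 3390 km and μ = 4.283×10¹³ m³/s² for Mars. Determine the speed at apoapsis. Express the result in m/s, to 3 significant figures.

r_p = 3390 + 241.2 = 3631.2 km = 3.6312×10⁶ m.
r_a = 3390 + 16080 = 19470 km = 1.9470×10⁷ m.
Semi-major axis a = (r_p + r_a)/2 = 11551 km = 1.155×10⁷ m.
Vis-viva: v² = μ(2/r − 1/a) = 4.283×10¹³ × (1.027×10⁻⁷ − 8.658×10⁻⁸) = 6.916×10⁵ m²/s².
v = 831.6 m/s.

v ≈ 832 m/s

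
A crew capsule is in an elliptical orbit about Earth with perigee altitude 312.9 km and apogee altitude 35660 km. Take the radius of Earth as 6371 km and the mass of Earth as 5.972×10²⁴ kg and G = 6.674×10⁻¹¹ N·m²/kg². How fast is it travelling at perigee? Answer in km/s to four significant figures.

μ = GM = 6.674×10⁻¹¹ × 5.972×10²⁴ = 3.986×10¹⁴ m³/s².
r_p = 6371 + 312.9 = 6683.9 km = 6.6839×10⁶ m.
r_a = 6371 + 35660 = 42031 km = 4.2031×10⁷ m.
Semi-major axis a = (r_p + r_a)/2 = 24357 km = 2.436×10⁷ m.
Vis-viva: v² = μ(2/r − 1/a) = 3.986×10¹⁴ × (2.992×10⁻⁷ − 4.106×10⁻⁸) = 1.029×10⁸ m²/s².
v = 10140 m/s = 10.14 km/s.

v ≈ 10.14 km/s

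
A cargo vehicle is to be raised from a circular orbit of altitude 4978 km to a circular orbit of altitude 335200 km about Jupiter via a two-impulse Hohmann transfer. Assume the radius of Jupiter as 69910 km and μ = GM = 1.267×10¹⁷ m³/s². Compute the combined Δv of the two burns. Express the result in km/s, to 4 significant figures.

r₁ = 69910 + 4978 = 74888 km = 7.4888×10⁷ m.
r₂ = 69910 + 335200 = 405110 km = 4.0511×10⁸ m.
Transfer ellipse a_t = (r₁ + r₂)/2 = 2.400×10⁸ m.
At r₁: circular v_c1 = √(μ/r₁) = 41130 m/s; transfer-perijove v_p = √[μ(2/r₁ − 1/a_t)] = 53440 m/s.
Δv₁ = v_p − v_c1 = 12310 m/s.
At r₂: circular v_c2 = √(μ/r₂) = 17680 m/s; transfer-apojove v_a = √[μ(2/r₂ − 1/a_t)] = 9879 m/s.
Δv₂ = v_c2 − v_a = 7806 m/s.
Total Δv = Δv₁ + Δv₂ = 20110 m/s = 20.11 km/s.

Δv_total ≈ 20.11 km/s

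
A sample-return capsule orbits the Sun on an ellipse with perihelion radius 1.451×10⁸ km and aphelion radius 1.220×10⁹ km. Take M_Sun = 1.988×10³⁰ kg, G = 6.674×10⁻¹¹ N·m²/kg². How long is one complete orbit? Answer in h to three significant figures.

μ = GM = 6.674×10⁻¹¹ × 1.988×10³⁰ = 1.327×10²⁰ m³/s².
Semi-major axis a = (r_p + r_a)/2 = (1.4510×10⁸ + 1.2200×10⁹)/2 = 6.8255×10⁸ km = 6.826×10¹¹ m.
By Kepler's third law T = 2π√(a³/μ) = 2π × 4.896×10⁷ = 3.076×10⁸ s.
= 85440 h.

T ≈ 85400 h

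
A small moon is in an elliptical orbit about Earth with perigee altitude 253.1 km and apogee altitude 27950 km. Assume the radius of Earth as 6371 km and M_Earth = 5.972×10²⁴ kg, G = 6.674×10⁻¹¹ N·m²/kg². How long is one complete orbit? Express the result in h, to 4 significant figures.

T ≈ 8.098 h

μ = GM = 6.674×10⁻¹¹ × 5.972×10²⁴ = 3.986×10¹⁴ m³/s².
r_p = 6371 + 253.1 = 6624.1 km = 6.6241×10⁶ m.
r_a = 6371 + 27950 = 34321 km = 3.4321×10⁷ m.
Semi-major axis a = (r_p + r_a)/2 = (6624.1 + 34321)/2 = 20473 km = 2.047×10⁷ m.
By Kepler's third law T = 2π√(a³/μ) = 2π × 4.640×10³ = 2.915×10⁴ s.
= 8.098 h.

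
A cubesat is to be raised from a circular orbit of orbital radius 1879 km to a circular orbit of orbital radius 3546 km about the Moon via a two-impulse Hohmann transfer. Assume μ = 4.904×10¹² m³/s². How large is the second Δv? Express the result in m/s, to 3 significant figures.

r₁ = 1879 km = 1.879×10⁶ m.
r₂ = 3546 km = 3.546×10⁶ m.
Transfer ellipse a_t = (r₁ + r₂)/2 = 2.712×10⁶ m.
At r₁: circular v_c1 = √(μ/r₁) = 1616 m/s; transfer-perilune v_p = √[μ(2/r₁ − 1/a_t)] = 1847 m/s.
At r₂: circular v_c2 = √(μ/r₂) = 1176 m/s; transfer-apolune v_a = √[μ(2/r₂ − 1/a_t)] = 978.8 m/s.
Δv₂ = v_c2 − v_a = 197.2 m/s.

Δv ≈ 197 m/s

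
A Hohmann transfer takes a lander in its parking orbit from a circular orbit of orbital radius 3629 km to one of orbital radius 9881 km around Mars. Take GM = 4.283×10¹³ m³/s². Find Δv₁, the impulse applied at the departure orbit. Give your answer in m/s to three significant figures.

Δv ≈ 720 m/s

r₁ = 3629 km = 3.629×10⁶ m.
r₂ = 9881 km = 9.881×10⁶ m.
Transfer ellipse a_t = (r₁ + r₂)/2 = 6.755×10⁶ m.
At r₁: circular v_c1 = √(μ/r₁) = 3435 m/s; transfer-periapsis v_p = √[μ(2/r₁ − 1/a_t)] = 4155 m/s.
Δv₁ = v_p − v_c1 = 719.5 m/s.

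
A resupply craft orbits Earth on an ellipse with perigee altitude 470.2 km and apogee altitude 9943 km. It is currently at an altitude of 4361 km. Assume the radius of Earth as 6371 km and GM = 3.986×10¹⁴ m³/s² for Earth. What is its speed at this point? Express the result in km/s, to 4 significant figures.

r_p = 6371 + 470.2 = 6841.2 km = 6.8412×10⁶ m.
r_a = 6371 + 9943 = 16314 km = 1.6314×10⁷ m.
r = 6371 + 4361 = 10732 km = 1.073×10⁷ m.
Semi-major axis a = (r_p + r_a)/2 = 11578 km = 1.158×10⁷ m.
Vis-viva: v² = μ(2/r − 1/a) = 3.986×10¹⁴ × (1.864×10⁻⁷ − 8.637×10⁻⁸) = 3.985×10⁷ m²/s².
v = 6313 m/s = 6.313 km/s.

v ≈ 6.313 km/s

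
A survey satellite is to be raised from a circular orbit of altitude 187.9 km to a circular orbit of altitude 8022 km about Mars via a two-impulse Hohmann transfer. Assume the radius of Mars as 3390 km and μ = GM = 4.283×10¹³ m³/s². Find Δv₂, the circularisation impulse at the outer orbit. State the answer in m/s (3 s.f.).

r₁ = 3390 + 187.9 = 3577.9 km = 3.5779×10⁶ m.
r₂ = 3390 + 8022 = 11412 km = 1.1412×10⁷ m.
Transfer ellipse a_t = (r₁ + r₂)/2 = 7.495×10⁶ m.
At r₁: circular v_c1 = √(μ/r₁) = 3460 m/s; transfer-periapsis v_p = √[μ(2/r₁ − 1/a_t)] = 4269 m/s.
At r₂: circular v_c2 = √(μ/r₂) = 1937 m/s; transfer-apoapsis v_a = √[μ(2/r₂ − 1/a_t)] = 1339 m/s.
Δv₂ = v_c2 − v_a = 598.8 m/s.

Δv ≈ 599 m/s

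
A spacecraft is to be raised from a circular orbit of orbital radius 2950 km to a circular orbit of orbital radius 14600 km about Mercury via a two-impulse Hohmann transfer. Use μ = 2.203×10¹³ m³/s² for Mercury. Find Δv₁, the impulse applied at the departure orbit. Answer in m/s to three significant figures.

r₁ = 2950 km = 2.950×10⁶ m.
r₂ = 14600 km = 1.460×10⁷ m.
Transfer ellipse a_t = (r₁ + r₂)/2 = 8.775×10⁶ m.
At r₁: circular v_c1 = √(μ/r₁) = 2733 m/s; transfer-periherm v_p = √[μ(2/r₁ − 1/a_t)] = 3525 m/s.
Δv₁ = v_p − v_c1 = 792.2 m/s.

Δv ≈ 792 m/s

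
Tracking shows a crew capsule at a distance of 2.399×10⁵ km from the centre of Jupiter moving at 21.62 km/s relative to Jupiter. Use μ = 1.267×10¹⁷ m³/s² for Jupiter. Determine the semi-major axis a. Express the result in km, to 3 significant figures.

a ≈ 2.15×10⁵ km

r = 2.399×10⁸ m.
Vis-viva rearranged: 1/a = 2/r − v²/μ = 8.337×10⁻⁹ − 3.689×10⁻⁹ = 4.648×10⁻⁹ m⁻¹.
a = 2.152×10⁸ m = 2.1517×10⁵ km.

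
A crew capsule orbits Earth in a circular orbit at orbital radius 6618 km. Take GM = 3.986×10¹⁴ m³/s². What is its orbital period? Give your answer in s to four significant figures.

T ≈ 5358 s

r = 6618 km = 6.618×10⁶ m.
Kepler's third law: T = 2π√(r³/μ) = 2π√((6.618×10⁶)³ / 3.986×10¹⁴).
r³/μ = 7.272×10⁵ s², so T = 2π × 8.527×10² = 5.358×10³ s.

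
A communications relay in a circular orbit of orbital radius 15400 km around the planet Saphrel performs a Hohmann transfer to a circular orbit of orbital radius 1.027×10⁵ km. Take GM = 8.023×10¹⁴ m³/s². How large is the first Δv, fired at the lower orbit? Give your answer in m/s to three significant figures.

r₁ = 15400 km = 1.540×10⁷ m.
r₂ = 1.027×10⁵ km = 1.027×10⁸ m.
Transfer ellipse a_t = (r₁ + r₂)/2 = 5.905×10⁷ m.
At r₁: circular v_c1 = √(μ/r₁) = 7218 m/s; transfer-periapsis v_p = √[μ(2/r₁ − 1/a_t)] = 9519 m/s.
Δv₁ = v_p − v_c1 = 2301 m/s.

Δv ≈ 2300 m/s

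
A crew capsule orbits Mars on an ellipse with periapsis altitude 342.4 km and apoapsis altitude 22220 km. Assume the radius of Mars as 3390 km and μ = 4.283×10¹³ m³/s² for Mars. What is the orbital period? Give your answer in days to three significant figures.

r_p = 3390 + 342.4 = 3732.4 km = 3.7324×10⁶ m.
r_a = 3390 + 22220 = 25610 km = 2.5610×10⁷ m.
Semi-major axis a = (r_p + r_a)/2 = (3732.4 + 25610)/2 = 14671 km = 1.467×10⁷ m.
By Kepler's third law T = 2π√(a³/μ) = 2π × 8.587×10³ = 5.395×10⁴ s.
= 0.6244 days.

T ≈ 0.624 days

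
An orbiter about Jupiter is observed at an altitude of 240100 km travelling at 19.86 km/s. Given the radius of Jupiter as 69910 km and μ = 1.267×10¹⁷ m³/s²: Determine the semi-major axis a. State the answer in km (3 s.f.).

a ≈ 3.00×10⁵ km

r = 69910 + 240100 = 3.1001×10⁵ km = 3.100×10⁸ m.
Specific orbital energy ε = v²/2 − μ/r = (19860)²/2 − 1.267×10¹⁷/3.100×10⁸ = -2.115×10⁸ J/kg.
Since ε = −μ/(2a), a = −μ/(2ε) = 2.995×10⁸ m = 2.9955×10⁵ km.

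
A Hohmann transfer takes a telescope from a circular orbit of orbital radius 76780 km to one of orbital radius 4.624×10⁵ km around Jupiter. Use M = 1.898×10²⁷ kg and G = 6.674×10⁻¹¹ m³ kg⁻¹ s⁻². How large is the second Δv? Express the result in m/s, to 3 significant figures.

μ = GM = 6.674×10⁻¹¹ × 1.898×10²⁷ = 1.267×10¹⁷ m³/s².
r₁ = 76780 km = 7.678×10⁷ m.
r₂ = 4.624×10⁵ km = 4.624×10⁸ m.
Transfer ellipse a_t = (r₁ + r₂)/2 = 2.696×10⁸ m.
At r₁: circular v_c1 = √(μ/r₁) = 40620 m/s; transfer-perijove v_p = √[μ(2/r₁ − 1/a_t)] = 53200 m/s.
At r₂: circular v_c2 = √(μ/r₂) = 16550 m/s; transfer-apojove v_a = √[μ(2/r₂ − 1/a_t)] = 8833 m/s.
Δv₂ = v_c2 − v_a = 7718 m/s.

Δv ≈ 7720 m/s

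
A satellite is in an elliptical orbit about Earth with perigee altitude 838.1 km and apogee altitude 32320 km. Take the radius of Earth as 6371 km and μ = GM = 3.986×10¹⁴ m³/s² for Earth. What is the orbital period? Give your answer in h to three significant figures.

T ≈ 9.61 h

r_p = 6371 + 838.1 = 7209.1 km = 7.2091×10⁶ m.
r_a = 6371 + 32320 = 38691 km = 3.8691×10⁷ m.
Semi-major axis a = (r_p + r_a)/2 = (7209.1 + 38691)/2 = 22950 km = 2.295×10⁷ m.
By Kepler's third law T = 2π√(a³/μ) = 2π × 5.507×10³ = 3.460×10⁴ s.
= 9.611 h.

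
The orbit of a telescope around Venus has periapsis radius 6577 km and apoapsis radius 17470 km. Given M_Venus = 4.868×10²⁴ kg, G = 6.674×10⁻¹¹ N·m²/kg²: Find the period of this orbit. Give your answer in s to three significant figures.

μ = GM = 6.674×10⁻¹¹ × 4.868×10²⁴ = 3.249×10¹⁴ m³/s².
Semi-major axis a = (r_p + r_a)/2 = (6577.0 + 17470)/2 = 12024 km = 1.202×10⁷ m.
By Kepler's third law T = 2π√(a³/μ) = 2π × 2.313×10³ = 1.453×10⁴ s.

T ≈ 14500 s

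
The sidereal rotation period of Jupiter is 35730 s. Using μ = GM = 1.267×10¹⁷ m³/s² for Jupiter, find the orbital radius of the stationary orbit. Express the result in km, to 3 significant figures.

r_sync ≈ 1.60×10⁵ km

A synchronous orbit has period T, so by Kepler's third law a = (μT²/4π²)^(1/3).
μT²/4π² = 1.267×10¹⁷ × (3.573×10⁴)² / 39.48 = 4.097×10²⁴ m³.
a = 1.600×10⁸ m = 1.6002×10⁵ km.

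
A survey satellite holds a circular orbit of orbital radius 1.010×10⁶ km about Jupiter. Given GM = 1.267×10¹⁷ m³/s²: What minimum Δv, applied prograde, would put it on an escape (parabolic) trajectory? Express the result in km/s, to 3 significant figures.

Δv ≈ 4.64 km/s

r = 1.010×10⁶ km = 1.010×10⁹ m.
Circular speed v_c = √(μ/r) = 11200 m/s.
Escape speed v_esc = √(2μ/r) = √2 × v_c = 15840 m/s.
Δv = v_esc − v_c = 4639 m/s = 4.639 km/s.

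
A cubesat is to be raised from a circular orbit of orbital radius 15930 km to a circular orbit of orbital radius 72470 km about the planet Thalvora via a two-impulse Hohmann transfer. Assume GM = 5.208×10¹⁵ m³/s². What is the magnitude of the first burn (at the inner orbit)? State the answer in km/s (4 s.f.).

r₁ = 15930 km = 1.593×10⁷ m.
r₂ = 72470 km = 7.247×10⁷ m.
Transfer ellipse a_t = (r₁ + r₂)/2 = 4.420×10⁷ m.
At r₁: circular v_c1 = √(μ/r₁) = 18080 m/s; transfer-periapsis v_p = √[μ(2/r₁ − 1/a_t)] = 23150 m/s.
Δv₁ = v_p − v_c1 = 5071 m/s.
= 5.071 km/s.

Δv ≈ 5.071 km/s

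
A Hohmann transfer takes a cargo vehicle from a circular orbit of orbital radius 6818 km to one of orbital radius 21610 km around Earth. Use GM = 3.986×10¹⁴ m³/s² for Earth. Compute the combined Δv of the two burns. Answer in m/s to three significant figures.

r₁ = 6818 km = 6.818×10⁶ m.
r₂ = 21610 km = 2.161×10⁷ m.
Transfer ellipse a_t = (r₁ + r₂)/2 = 1.421×10⁷ m.
At r₁: circular v_c1 = √(μ/r₁) = 7646 m/s; transfer-perigee v_p = √[μ(2/r₁ − 1/a_t)] = 9428 m/s.
Δv₁ = v_p − v_c1 = 1782 m/s.
At r₂: circular v_c2 = √(μ/r₂) = 4295 m/s; transfer-apogee v_a = √[μ(2/r₂ − 1/a_t)] = 2974 m/s.
Δv₂ = v_c2 − v_a = 1320 m/s.
Total Δv = Δv₁ + Δv₂ = 3102 m/s.

Δv_total ≈ 3100 m/s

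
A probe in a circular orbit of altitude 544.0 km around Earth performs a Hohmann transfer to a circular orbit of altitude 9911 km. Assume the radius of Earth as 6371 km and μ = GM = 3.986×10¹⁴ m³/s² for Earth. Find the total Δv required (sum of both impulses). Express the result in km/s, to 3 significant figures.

Δv_total ≈ 2.53 km/s

r₁ = 6371 + 544.0 = 6915.0 km = 6.9150×10⁶ m.
r₂ = 6371 + 9911 = 16282 km = 1.6282×10⁷ m.
Transfer ellipse a_t = (r₁ + r₂)/2 = 1.160×10⁷ m.
At r₁: circular v_c1 = √(μ/r₁) = 7592 m/s; transfer-perigee v_p = √[μ(2/r₁ − 1/a_t)] = 8996 m/s.
Δv₁ = v_p − v_c1 = 1403 m/s.
At r₂: circular v_c2 = √(μ/r₂) = 4948 m/s; transfer-apogee v_a = √[μ(2/r₂ − 1/a_t)] = 3820 m/s.
Δv₂ = v_c2 − v_a = 1127 m/s.
Total Δv = Δv₁ + Δv₂ = 2531 m/s = 2.531 km/s.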